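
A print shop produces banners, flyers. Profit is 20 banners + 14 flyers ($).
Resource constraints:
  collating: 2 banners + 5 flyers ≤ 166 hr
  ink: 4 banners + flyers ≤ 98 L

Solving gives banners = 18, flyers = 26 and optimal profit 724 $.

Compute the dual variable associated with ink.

4

Both collating and ink are binding at x*.
From A_Bᵀ y = c: 2·y_collating + 4·y_ink = 20; 5·y_collating + 1·y_ink = 14.
Solving: y_collating = 2, y_ink = 4.
Shadow price of ink = 4.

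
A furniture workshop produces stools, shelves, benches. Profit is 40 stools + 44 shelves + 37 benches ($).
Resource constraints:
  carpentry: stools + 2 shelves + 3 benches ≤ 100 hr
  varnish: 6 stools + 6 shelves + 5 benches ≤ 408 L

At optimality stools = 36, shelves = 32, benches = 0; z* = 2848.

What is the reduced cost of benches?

-5

At the optimum: carpentry uses 100 of 100 (binding); varnish uses 408 of 408 (binding).
The binding rows give the dual system: 1·y_carpentry + 6·y_varnish = 40 and 2·y_carpentry + 6·y_varnish = 44.
Solving: y_carpentry = 4, y_varnish = 6.
Reduced cost of benches: c₃ − yᵀa₃ = 37 − (4·3 + 6·5) = 37 − 42 = -5.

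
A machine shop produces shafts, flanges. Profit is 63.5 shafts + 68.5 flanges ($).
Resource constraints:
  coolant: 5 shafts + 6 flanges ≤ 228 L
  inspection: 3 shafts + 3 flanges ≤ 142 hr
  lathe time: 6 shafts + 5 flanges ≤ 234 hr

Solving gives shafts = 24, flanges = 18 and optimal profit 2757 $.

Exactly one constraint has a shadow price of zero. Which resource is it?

inspection

coolant: 228/228 (binding)
inspection: 126/142 (slack 16)
lathe time: 234/234 (binding)
By complementary slackness, a constraint with positive slack has shadow price 0 → inspection.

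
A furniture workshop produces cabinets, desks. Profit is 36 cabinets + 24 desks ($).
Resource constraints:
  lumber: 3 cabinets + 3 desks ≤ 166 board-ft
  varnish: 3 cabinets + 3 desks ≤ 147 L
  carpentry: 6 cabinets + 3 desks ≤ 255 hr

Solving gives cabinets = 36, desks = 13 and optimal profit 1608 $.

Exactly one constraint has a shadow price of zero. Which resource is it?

lumber

lumber: 147/166 (slack 19)
varnish: 147/147 (binding)
carpentry: 255/255 (binding)
By complementary slackness, a constraint with positive slack has shadow price 0 → lumber.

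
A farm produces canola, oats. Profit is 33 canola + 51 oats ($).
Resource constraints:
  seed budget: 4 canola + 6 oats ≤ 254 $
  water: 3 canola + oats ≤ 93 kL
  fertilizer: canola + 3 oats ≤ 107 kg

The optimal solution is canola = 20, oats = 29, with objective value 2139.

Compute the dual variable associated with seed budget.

8

Check each constraint at x*: seed budget 254/254 (tight); water 89/93 (slack 4); fertilizer 107/107 (tight).
By complementary slackness, y = 0 for the non-binding constraint.
The binding rows give the dual system: 4·y_seed budget + 1·y_fertilizer = 33 and 6·y_seed budget + 3·y_fertilizer = 51.
→ y_seed budget = 8 and y_fertilizer = 1.
Shadow price of seed budget = 8.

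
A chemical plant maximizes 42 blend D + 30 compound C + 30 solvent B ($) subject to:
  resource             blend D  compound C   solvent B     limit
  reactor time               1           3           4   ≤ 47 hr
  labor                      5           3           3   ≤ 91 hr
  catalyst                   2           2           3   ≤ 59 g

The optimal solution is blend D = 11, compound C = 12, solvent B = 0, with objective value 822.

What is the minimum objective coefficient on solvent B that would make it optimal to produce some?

32

At the optimum: reactor time uses 47 of 47 (binding); labor uses 91 of 91 (binding); catalyst uses 46 of 59 (slack = 13).
Since catalyst is not tight, its dual is 0.
Dual feasibility on the basic columns requires 1·y_reactor time + 5·y_labor = 42, 3·y_reactor time + 3·y_labor = 30.
This yields shadow prices y_reactor time = 2, y_labor = 8.
solvent B enters the basis when its profit ≥ yᵀa₃ = 2·4 + 8·3 = 32.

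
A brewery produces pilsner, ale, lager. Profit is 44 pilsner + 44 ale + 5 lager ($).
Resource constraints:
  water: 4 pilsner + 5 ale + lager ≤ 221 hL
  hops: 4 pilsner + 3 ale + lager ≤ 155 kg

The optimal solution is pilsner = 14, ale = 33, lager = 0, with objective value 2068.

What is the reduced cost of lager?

Check each constraint at x*: water 221/221 (tight); hops 155/155 (tight).
From A_Bᵀ y = c: 4·y_water + 4·y_hops = 44; 5·y_water + 3·y_hops = 44.
Solving: y_water = 5.5, y_hops = 5.5.
Reduced cost of lager: c₃ − yᵀa₃ = 5 − (5.5·1 + 5.5·1) = 5 − 11 = -6.

-6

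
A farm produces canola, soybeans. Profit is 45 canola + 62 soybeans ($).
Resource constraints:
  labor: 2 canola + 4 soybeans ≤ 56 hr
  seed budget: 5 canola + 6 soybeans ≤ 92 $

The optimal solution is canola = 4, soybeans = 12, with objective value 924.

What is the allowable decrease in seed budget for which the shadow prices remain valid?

8

Binding constraints: labor, seed budget. The basis is B = [[2,4],[5,6]] with det -8.
Per unit decrease in seed budget, x* moves by d = (-0.5, 0.25).
The basis stays optimal until canola reaches 0; allowable decrease = 8 $.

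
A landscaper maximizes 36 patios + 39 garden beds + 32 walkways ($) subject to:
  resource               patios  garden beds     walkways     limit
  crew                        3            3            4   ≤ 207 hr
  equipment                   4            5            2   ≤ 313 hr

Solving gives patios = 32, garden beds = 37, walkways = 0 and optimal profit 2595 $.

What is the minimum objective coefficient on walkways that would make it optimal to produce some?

38

At the optimum: crew uses 207 of 207 (binding); equipment uses 313 of 313 (binding).
Dual feasibility on the basic columns requires 3·y_crew + 4·y_equipment = 36, 3·y_crew + 5·y_equipment = 39.
→ y_crew = 8 and y_equipment = 3.
walkways enters the basis when its profit ≥ yᵀa₃ = 8·4 + 3·2 = 38.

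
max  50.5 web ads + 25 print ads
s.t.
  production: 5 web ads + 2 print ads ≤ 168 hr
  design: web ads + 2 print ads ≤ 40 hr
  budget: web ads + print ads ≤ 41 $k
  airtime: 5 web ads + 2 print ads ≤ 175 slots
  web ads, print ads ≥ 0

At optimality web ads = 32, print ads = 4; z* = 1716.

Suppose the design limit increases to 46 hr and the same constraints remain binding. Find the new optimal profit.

Binding: production and design. Non-binding: budget (5 unused), airtime (7 unused).
Slack constraints have shadow price 0 (complementary slackness).
The binding rows give the dual system: 5·y_production + 1·y_design = 50.5 and 2·y_production + 2·y_design = 25.
→ y_production = 9.5 and y_design = 3.
Δz = y_design·Δb = 3 × (6) = 18, so new z* = 1716 + 18 = 1734.

1734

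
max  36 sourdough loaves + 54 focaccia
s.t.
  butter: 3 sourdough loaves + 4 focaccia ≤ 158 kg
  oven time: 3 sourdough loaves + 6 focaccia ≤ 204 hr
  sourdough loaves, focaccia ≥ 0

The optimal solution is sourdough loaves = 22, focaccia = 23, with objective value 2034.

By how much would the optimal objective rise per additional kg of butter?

9

Both butter and oven time are binding at x*.
Dual feasibility on the basic columns requires 3·y_butter + 3·y_oven time = 36, 4·y_butter + 6·y_oven time = 54.
This yields shadow prices y_butter = 9, y_oven time = 3.
Shadow price of butter = 9.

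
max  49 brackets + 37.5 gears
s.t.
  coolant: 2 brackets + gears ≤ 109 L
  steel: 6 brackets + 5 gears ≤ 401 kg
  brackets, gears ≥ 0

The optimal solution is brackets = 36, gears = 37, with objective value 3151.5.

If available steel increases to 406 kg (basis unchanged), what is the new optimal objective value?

3184

At the optimum: coolant uses 109 of 109 (binding); steel uses 401 of 401 (binding).
From A_Bᵀ y = c: 2·y_coolant + 6·y_steel = 49; 1·y_coolant + 5·y_steel = 37.5.
Solving: y_coolant = 5, y_steel = 6.5.
Δz = y_steel·Δb = 6.5 × (5) = 32.5, so new z* = 3151.5 + 32.5 = 3184.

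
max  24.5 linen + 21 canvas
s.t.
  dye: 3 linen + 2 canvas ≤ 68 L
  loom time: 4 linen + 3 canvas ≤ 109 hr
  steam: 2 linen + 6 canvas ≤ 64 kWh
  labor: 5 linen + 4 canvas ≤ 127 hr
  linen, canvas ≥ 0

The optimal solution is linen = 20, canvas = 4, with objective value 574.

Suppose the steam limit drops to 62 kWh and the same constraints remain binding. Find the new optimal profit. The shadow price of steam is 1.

572

Δb = -2, so new z* = 574 + (1)·(-2) = 574 − 2 = 572.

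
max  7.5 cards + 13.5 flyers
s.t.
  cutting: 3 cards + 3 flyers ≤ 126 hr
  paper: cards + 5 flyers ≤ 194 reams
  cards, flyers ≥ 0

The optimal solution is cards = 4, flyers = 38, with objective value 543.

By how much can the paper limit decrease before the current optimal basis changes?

Binding constraints: cutting, paper. The basis is B = [[3,3],[1,5]] with det 12.
Per unit decrease in paper, x* moves by d = (0.25, -0.25).
The basis stays optimal until flyers reaches 0; allowable decrease = 152 reams.

152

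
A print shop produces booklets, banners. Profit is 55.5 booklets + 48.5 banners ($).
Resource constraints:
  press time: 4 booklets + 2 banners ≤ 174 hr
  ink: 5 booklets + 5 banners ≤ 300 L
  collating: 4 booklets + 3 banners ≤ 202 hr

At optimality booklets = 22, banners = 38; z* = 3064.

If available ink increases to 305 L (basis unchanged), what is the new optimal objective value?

Check each constraint at x*: press time 164/174 (slack 10); ink 300/300 (tight); collating 202/202 (tight).
By complementary slackness, y = 0 for the non-binding constraint.
The binding rows give the dual system: 5·y_ink + 4·y_collating = 55.5 and 5·y_ink + 3·y_collating = 48.5.
Solving: y_ink = 5.5, y_collating = 7.
Δz = y_ink·Δb = 5.5 × (5) = 27.5, so new z* = 3064 + 27.5 = 3091.5.

3091.5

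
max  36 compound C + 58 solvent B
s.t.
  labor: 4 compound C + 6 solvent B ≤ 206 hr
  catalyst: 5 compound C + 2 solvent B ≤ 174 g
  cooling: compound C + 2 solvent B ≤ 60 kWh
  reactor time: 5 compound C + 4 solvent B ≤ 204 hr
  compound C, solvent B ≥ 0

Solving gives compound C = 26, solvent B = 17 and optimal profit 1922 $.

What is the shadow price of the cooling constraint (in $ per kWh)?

8

Binding: labor and cooling. Non-binding: catalyst (10 unused), reactor time (6 unused).
Slack constraints have shadow price 0 (complementary slackness).
The binding rows give the dual system: 4·y_labor + 1·y_cooling = 36 and 6·y_labor + 2·y_cooling = 58.
This yields shadow prices y_labor = 7, y_cooling = 8.
Shadow price of cooling = 8.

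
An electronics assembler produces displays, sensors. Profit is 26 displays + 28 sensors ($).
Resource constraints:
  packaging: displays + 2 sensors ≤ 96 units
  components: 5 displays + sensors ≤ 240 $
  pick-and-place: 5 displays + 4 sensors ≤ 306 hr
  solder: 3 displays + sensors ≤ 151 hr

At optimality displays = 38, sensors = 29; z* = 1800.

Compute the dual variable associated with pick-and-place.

At the optimum: packaging uses 96 of 96 (binding); components uses 219 of 240 (slack = 21); pick-and-place uses 306 of 306 (binding); solder uses 143 of 151 (slack = 8).
Since components, solder are not tight, their duals are 0.
From A_Bᵀ y = c: 1·y_packaging + 5·y_pick-and-place = 26; 2·y_packaging + 4·y_pick-and-place = 28.
→ y_packaging = 6 and y_pick-and-place = 4.
Shadow price of pick-and-place = 4.

4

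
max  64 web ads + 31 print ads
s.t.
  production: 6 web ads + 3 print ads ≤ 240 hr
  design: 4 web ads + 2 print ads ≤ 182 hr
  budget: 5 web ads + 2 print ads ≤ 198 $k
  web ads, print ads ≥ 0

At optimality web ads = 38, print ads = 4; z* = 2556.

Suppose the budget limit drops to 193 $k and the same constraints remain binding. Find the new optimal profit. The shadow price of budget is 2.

Δb = -5, so new z* = 2556 + (2)·(-5) = 2556 − 10 = 2546.

2546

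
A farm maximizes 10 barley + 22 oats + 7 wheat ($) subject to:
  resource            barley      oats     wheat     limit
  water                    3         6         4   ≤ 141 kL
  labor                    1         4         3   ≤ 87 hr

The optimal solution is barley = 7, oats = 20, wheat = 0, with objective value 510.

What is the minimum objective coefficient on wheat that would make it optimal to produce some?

At the optimum: water uses 141 of 141 (binding); labor uses 87 of 87 (binding).
From A_Bᵀ y = c: 3·y_water + 1·y_labor = 10; 6·y_water + 4·y_labor = 22.
This yields shadow prices y_water = 3, y_labor = 1.
wheat enters the basis when its profit ≥ yᵀa₃ = 3·4 + 1·3 = 15.

15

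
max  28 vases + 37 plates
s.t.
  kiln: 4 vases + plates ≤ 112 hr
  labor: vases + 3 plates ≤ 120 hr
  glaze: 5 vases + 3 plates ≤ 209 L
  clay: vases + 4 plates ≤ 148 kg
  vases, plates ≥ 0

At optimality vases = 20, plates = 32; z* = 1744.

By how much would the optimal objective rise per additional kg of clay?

Check each constraint at x*: kiln 112/112 (tight); labor 116/120 (slack 4); glaze 196/209 (slack 13); clay 148/148 (tight).
Slack constraints have shadow price 0 (complementary slackness).
The binding rows give the dual system: 4·y_kiln + 1·y_clay = 28 and 1·y_kiln + 4·y_clay = 37.
Solving: y_kiln = 5, y_clay = 8.
Shadow price of clay = 8.

8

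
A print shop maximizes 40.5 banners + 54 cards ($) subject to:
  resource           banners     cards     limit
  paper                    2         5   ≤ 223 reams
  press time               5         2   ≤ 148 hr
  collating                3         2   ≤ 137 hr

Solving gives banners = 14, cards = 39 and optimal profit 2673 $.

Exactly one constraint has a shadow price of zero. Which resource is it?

paper: 223/223 (binding)
press time: 148/148 (binding)
collating: 120/137 (slack 17)
By complementary slackness, a constraint with positive slack has shadow price 0 → collating.

collating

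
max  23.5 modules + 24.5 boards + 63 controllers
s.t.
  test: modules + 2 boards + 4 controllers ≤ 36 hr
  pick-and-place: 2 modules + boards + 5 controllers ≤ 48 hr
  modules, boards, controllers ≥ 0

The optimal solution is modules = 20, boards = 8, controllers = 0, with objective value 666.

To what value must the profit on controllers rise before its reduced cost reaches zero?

At the optimum: test uses 36 of 36 (binding); pick-and-place uses 48 of 48 (binding).
From A_Bᵀ y = c: 1·y_test + 2·y_pick-and-place = 23.5; 2·y_test + 1·y_pick-and-place = 24.5.
This yields shadow prices y_test = 8.5, y_pick-and-place = 7.5.
controllers enters the basis when its profit ≥ yᵀa₃ = 8.5·4 + 7.5·5 = 71.5.

71.5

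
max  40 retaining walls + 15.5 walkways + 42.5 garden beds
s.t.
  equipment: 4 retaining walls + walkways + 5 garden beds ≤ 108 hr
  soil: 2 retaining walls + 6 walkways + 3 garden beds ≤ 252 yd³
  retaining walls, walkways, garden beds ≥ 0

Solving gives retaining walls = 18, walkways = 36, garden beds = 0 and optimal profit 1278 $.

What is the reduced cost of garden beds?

-8

Both equipment and soil are binding at x*.
Dual feasibility on the basic columns requires 4·y_equipment + 2·y_soil = 40, 1·y_equipment + 6·y_soil = 15.5.
Solving: y_equipment = 9.5, y_soil = 1.
Reduced cost of garden beds: c₃ − yᵀa₃ = 42.5 − (9.5·5 + 1·3) = 42.5 − 50.5 = -8.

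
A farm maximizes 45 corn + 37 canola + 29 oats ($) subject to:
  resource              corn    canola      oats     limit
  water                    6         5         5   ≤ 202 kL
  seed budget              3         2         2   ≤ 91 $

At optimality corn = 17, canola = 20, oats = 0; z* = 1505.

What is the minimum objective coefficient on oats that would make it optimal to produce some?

Check each constraint at x*: water 202/202 (tight); seed budget 91/91 (tight).
Dual feasibility on the basic columns requires 6·y_water + 3·y_seed budget = 45, 5·y_water + 2·y_seed budget = 37.
→ y_water = 7 and y_seed budget = 1.
oats enters the basis when its profit ≥ yᵀa₃ = 7·5 + 1·2 = 37.

37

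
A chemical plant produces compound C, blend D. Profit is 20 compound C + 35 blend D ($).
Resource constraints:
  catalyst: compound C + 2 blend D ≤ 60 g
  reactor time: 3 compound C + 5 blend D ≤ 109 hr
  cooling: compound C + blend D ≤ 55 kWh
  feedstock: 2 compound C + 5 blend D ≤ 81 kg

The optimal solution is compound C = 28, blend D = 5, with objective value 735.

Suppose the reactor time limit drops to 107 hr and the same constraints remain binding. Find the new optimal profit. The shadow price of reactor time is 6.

Δb = -2, so new z* = 735 + (6)·(-2) = 735 − 12 = 723.

723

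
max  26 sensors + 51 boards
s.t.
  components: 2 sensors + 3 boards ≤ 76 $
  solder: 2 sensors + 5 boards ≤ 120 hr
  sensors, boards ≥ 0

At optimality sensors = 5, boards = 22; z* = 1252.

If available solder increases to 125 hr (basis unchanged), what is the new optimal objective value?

1282

Check each constraint at x*: components 76/76 (tight); solder 120/120 (tight).
Dual feasibility on the basic columns requires 2·y_components + 2·y_solder = 26, 3·y_components + 5·y_solder = 51.
→ y_components = 7 and y_solder = 6.
Δz = y_solder·Δb = 6 × (5) = 30, so new z* = 1252 + 30 = 1282.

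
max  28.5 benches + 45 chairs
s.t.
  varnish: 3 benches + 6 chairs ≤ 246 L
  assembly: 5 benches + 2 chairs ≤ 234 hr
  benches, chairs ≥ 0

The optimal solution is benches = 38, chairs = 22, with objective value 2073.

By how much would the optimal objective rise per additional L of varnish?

7

Both varnish and assembly are binding at x*.
The binding rows give the dual system: 3·y_varnish + 5·y_assembly = 28.5 and 6·y_varnish + 2·y_assembly = 45.
This yields shadow prices y_varnish = 7, y_assembly = 1.5.
Shadow price of varnish = 7.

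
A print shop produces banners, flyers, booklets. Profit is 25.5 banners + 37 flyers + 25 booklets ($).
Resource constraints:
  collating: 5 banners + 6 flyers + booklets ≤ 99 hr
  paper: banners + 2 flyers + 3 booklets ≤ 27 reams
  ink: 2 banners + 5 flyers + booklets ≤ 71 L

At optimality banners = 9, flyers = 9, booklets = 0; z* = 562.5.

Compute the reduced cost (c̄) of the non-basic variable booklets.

-2.5

At the optimum: collating uses 99 of 99 (binding); paper uses 27 of 27 (binding); ink uses 63 of 71 (slack = 8).
By complementary slackness, y = 0 for the non-binding constraint.
From A_Bᵀ y = c: 5·y_collating + 1·y_paper = 25.5; 6·y_collating + 2·y_paper = 37.
This yields shadow prices y_collating = 3.5, y_paper = 8.
Reduced cost of booklets: c₃ − yᵀa₃ = 25 − (3.5·1 + 8·3) = 25 − 27.5 = -2.5.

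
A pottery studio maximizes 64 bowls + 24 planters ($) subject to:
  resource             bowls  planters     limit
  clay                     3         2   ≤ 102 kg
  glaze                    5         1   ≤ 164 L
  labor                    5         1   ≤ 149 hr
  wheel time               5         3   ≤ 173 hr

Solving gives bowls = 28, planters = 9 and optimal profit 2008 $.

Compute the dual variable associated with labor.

Binding: clay and labor. Non-binding: glaze (15 unused), wheel time (6 unused).
By complementary slackness, y = 0 for the non-binding constraints.
The binding rows give the dual system: 3·y_clay + 5·y_labor = 64 and 2·y_clay + 1·y_labor = 24.
→ y_clay = 8 and y_labor = 8.
Shadow price of labor = 8.

8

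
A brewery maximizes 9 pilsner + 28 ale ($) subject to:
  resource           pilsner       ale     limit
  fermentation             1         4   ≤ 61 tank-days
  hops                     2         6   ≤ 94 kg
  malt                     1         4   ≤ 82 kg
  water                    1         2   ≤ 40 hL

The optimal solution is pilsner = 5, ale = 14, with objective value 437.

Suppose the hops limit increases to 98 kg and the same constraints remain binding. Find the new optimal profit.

At the optimum: fermentation uses 61 of 61 (binding); hops uses 94 of 94 (binding); malt uses 61 of 82 (slack = 21); water uses 33 of 40 (slack = 7).
Since malt, water are not tight, their duals are 0.
Dual feasibility on the basic columns requires 1·y_fermentation + 2·y_hops = 9, 4·y_fermentation + 6·y_hops = 28.
This yields shadow prices y_fermentation = 1, y_hops = 4.
Δz = y_hops·Δb = 4 × (4) = 16, so new z* = 437 + 16 = 453.

453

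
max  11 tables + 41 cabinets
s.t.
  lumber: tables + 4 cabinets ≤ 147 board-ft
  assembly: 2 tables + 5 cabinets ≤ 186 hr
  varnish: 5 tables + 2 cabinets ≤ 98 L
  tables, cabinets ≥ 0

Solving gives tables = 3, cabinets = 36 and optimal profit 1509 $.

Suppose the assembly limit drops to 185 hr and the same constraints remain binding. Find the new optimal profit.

Check each constraint at x*: lumber 147/147 (tight); assembly 186/186 (tight); varnish 87/98 (slack 11).
By complementary slackness, y = 0 for the non-binding constraint.
From A_Bᵀ y = c: 1·y_lumber + 2·y_assembly = 11; 4·y_lumber + 5·y_assembly = 41.
This yields shadow prices y_lumber = 9, y_assembly = 1.
Δz = y_assembly·Δb = 1 × (-1) = -1, so new z* = 1509 − 1 = 1508.

1508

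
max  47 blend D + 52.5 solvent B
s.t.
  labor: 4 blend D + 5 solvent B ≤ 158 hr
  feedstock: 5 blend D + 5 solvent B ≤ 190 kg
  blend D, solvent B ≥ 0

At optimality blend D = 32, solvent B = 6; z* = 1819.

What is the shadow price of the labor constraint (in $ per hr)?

5.5

Both labor and feedstock are binding at x*.
The binding rows give the dual system: 4·y_labor + 5·y_feedstock = 47 and 5·y_labor + 5·y_feedstock = 52.5.
Solving: y_labor = 5.5, y_feedstock = 5.
Shadow price of labor = 5.5.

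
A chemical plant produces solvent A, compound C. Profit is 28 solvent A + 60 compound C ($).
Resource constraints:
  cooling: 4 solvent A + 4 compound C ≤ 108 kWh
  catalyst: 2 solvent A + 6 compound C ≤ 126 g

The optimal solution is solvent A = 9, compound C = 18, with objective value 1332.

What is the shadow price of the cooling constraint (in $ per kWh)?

Both cooling and catalyst are binding at x*.
From A_Bᵀ y = c: 4·y_cooling + 2·y_catalyst = 28; 4·y_cooling + 6·y_catalyst = 60.
Solving: y_cooling = 3, y_catalyst = 8.
Shadow price of cooling = 3.

3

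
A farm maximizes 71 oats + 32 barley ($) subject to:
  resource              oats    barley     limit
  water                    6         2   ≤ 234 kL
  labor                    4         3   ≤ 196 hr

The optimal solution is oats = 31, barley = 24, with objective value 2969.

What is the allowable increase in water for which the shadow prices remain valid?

60

Binding constraints: water, labor. The basis is B = [[6,2],[4,3]] with det 10.
Per unit increase in water, x* moves by d = (0.3, -0.4).
The basis stays optimal until barley reaches 0; allowable increase = 60 kL.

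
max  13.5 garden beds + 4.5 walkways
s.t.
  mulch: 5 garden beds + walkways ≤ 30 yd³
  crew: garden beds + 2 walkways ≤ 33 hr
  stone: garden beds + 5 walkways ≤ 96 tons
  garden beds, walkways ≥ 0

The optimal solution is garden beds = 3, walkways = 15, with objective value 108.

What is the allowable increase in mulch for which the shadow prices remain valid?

Binding constraints: mulch, crew. The basis is B = [[5,1],[1,2]] with det 9.
Per unit increase in mulch, x* moves by d = (0.2222, -0.1111).
The basis stays optimal until walkways reaches 0; allowable increase = 135 yd³.

135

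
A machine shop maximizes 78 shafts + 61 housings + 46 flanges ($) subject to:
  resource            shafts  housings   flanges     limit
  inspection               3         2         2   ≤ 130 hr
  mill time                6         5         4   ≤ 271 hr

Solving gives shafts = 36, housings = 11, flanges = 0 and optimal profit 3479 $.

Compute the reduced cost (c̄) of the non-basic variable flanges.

Both inspection and mill time are binding at x*.
Dual feasibility on the basic columns requires 3·y_inspection + 6·y_mill time = 78, 2·y_inspection + 5·y_mill time = 61.
→ y_inspection = 8 and y_mill time = 9.
Reduced cost of flanges: c₃ − yᵀa₃ = 46 − (8·2 + 9·4) = 46 − 52 = -6.

-6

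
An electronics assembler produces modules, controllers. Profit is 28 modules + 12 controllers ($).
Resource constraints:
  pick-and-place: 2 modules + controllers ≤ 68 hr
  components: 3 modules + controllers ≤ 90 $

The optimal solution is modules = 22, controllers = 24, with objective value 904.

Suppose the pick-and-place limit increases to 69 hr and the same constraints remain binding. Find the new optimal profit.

Check each constraint at x*: pick-and-place 68/68 (tight); components 90/90 (tight).
Dual feasibility on the basic columns requires 2·y_pick-and-place + 3·y_components = 28, 1·y_pick-and-place + 1·y_components = 12.
Solving: y_pick-and-place = 8, y_components = 4.
Δz = y_pick-and-place·Δb = 8 × (1) = 8, so new z* = 904 + 8 = 912.

912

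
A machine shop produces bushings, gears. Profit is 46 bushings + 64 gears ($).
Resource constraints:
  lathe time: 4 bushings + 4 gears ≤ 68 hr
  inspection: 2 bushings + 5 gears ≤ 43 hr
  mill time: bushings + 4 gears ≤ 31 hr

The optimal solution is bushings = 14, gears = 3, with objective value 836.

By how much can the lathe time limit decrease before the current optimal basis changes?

20

Binding constraints: lathe time, inspection. The basis is B = [[4,4],[2,5]] with det 12.
Per unit decrease in lathe time, x* moves by d = (-0.4167, 0.1667).
The basis stays optimal until mill time becomes binding; allowable decrease = 20 hr.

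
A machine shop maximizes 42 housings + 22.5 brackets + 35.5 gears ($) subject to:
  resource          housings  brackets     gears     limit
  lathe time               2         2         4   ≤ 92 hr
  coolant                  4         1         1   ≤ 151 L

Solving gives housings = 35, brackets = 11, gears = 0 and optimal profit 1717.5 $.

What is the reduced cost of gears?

-3

Check each constraint at x*: lathe time 92/92 (tight); coolant 151/151 (tight).
The binding rows give the dual system: 2·y_lathe time + 4·y_coolant = 42 and 2·y_lathe time + 1·y_coolant = 22.5.
→ y_lathe time = 8 and y_coolant = 6.5.
Reduced cost of gears: c₃ − yᵀa₃ = 35.5 − (8·4 + 6.5·1) = 35.5 − 38.5 = -3.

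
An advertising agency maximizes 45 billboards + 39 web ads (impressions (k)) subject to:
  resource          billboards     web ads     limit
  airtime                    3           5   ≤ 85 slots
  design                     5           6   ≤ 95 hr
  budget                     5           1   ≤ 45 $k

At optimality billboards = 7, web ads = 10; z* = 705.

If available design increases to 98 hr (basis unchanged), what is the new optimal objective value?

At the optimum: airtime uses 71 of 85 (slack = 14); design uses 95 of 95 (binding); budget uses 45 of 45 (binding).
Slack constraints have shadow price 0 (complementary slackness).
Dual feasibility on the basic columns requires 5·y_design + 5·y_budget = 45, 6·y_design + 1·y_budget = 39.
This yields shadow prices y_design = 6, y_budget = 3.
Δz = y_design·Δb = 6 × (3) = 18, so new z* = 705 + 18 = 723.

723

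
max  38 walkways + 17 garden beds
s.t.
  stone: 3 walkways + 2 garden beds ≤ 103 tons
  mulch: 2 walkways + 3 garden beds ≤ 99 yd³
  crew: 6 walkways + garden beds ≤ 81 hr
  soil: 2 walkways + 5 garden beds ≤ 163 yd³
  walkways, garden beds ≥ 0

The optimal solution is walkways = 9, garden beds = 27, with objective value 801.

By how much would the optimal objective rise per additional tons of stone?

0

At the optimum: stone uses 81 of 103 (slack = 22); mulch uses 99 of 99 (binding); crew uses 81 of 81 (binding); soil uses 153 of 163 (slack = 10).
Since stone, soil are not tight, their duals are 0.
From A_Bᵀ y = c: 2·y_mulch + 6·y_crew = 38; 3·y_mulch + 1·y_crew = 17.
This yields shadow prices y_mulch = 4, y_crew = 5.
Shadow price of stone = 0.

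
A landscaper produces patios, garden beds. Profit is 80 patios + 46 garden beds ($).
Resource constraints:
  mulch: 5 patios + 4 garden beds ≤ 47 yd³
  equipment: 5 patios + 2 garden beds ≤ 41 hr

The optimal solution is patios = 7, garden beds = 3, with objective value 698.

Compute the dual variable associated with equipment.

9

Both mulch and equipment are binding at x*.
From A_Bᵀ y = c: 5·y_mulch + 5·y_equipment = 80; 4·y_mulch + 2·y_equipment = 46.
→ y_mulch = 7 and y_equipment = 9.
Shadow price of equipment = 9.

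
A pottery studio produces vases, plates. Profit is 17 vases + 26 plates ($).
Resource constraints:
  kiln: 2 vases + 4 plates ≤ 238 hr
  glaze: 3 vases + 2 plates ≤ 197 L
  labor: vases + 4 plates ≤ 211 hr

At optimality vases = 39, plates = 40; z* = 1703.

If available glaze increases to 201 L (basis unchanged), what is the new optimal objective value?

At the optimum: kiln uses 238 of 238 (binding); glaze uses 197 of 197 (binding); labor uses 199 of 211 (slack = 12).
By complementary slackness, y = 0 for the non-binding constraint.
From A_Bᵀ y = c: 2·y_kiln + 3·y_glaze = 17; 4·y_kiln + 2·y_glaze = 26.
Solving: y_kiln = 5.5, y_glaze = 2.
Δz = y_glaze·Δb = 2 × (4) = 8, so new z* = 1703 + 8 = 1711.

1711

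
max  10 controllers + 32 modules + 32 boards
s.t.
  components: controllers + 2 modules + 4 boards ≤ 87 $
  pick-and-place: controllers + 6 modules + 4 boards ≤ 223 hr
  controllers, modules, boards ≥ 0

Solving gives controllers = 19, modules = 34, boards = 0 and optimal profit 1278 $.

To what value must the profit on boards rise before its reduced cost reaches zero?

40

Check each constraint at x*: components 87/87 (tight); pick-and-place 223/223 (tight).
Dual feasibility on the basic columns requires 1·y_components + 1·y_pick-and-place = 10, 2·y_components + 6·y_pick-and-place = 32.
This yields shadow prices y_components = 7, y_pick-and-place = 3.
boards enters the basis when its profit ≥ yᵀa₃ = 7·4 + 3·4 = 40.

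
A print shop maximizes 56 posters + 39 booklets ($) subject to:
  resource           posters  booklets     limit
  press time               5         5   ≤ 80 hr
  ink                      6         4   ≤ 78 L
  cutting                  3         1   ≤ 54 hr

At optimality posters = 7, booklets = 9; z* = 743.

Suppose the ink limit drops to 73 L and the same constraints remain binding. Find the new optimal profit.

700.5

Binding: press time and ink. Non-binding: cutting (24 unused).
Since cutting is not tight, its dual is 0.
From A_Bᵀ y = c: 5·y_press time + 6·y_ink = 56; 5·y_press time + 4·y_ink = 39.
→ y_press time = 1 and y_ink = 8.5.
Δz = y_ink·Δb = 8.5 × (-5) = -42.5, so new z* = 743 − 42.5 = 700.5.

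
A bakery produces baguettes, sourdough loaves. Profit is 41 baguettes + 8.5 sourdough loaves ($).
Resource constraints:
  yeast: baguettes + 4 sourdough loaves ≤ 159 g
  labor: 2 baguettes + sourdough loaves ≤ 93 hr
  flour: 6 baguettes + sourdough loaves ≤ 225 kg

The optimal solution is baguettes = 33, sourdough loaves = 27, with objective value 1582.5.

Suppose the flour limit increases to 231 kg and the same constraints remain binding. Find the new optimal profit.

1618.5

Binding: labor and flour. Non-binding: yeast (18 unused).
By complementary slackness, y = 0 for the non-binding constraint.
From A_Bᵀ y = c: 2·y_labor + 6·y_flour = 41; 1·y_labor + 1·y_flour = 8.5.
Solving: y_labor = 2.5, y_flour = 6.
Δz = y_flour·Δb = 6 × (6) = 36, so new z* = 1582.5 + 36 = 1618.5.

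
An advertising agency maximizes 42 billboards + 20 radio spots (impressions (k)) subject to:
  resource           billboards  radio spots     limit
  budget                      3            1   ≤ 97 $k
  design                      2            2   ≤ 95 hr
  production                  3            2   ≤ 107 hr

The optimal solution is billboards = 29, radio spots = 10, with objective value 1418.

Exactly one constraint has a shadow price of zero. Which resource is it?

budget: 97/97 (binding)
design: 78/95 (slack 17)
production: 107/107 (binding)
By complementary slackness, a constraint with positive slack has shadow price 0 → design.

design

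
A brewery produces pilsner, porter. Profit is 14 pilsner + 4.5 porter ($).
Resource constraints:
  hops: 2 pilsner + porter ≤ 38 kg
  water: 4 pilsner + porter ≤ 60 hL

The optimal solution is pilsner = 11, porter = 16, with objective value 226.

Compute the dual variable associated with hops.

2

Both hops and water are binding at x*.
Dual feasibility on the basic columns requires 2·y_hops + 4·y_water = 14, 1·y_hops + 1·y_water = 4.5.
→ y_hops = 2 and y_water = 2.5.
Shadow price of hops = 2.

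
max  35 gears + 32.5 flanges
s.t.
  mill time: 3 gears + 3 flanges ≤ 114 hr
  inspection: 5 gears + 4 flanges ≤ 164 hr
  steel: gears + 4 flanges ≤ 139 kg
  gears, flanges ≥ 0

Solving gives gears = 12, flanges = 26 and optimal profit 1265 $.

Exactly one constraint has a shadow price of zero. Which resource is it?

mill time: 114/114 (binding)
inspection: 164/164 (binding)
steel: 116/139 (slack 23)
By complementary slackness, a constraint with positive slack has shadow price 0 → steel.

steel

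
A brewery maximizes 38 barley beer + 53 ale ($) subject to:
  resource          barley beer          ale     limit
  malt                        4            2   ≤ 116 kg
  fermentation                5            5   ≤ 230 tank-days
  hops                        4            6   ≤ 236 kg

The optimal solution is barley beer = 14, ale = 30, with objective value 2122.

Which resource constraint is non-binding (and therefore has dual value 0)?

fermentation

malt: 116/116 (binding)
fermentation: 220/230 (slack 10)
hops: 236/236 (binding)
By complementary slackness, a constraint with positive slack has shadow price 0 → fermentation.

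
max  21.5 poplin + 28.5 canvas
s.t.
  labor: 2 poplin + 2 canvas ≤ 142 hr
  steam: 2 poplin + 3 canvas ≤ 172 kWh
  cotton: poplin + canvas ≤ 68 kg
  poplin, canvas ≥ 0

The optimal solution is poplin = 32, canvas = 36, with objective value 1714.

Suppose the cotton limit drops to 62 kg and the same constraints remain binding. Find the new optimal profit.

1669

Check each constraint at x*: labor 136/142 (slack 6); steam 172/172 (tight); cotton 68/68 (tight).
By complementary slackness, y = 0 for the non-binding constraint.
The binding rows give the dual system: 2·y_steam + 1·y_cotton = 21.5 and 3·y_steam + 1·y_cotton = 28.5.
Solving: y_steam = 7, y_cotton = 7.5.
Δz = y_cotton·Δb = 7.5 × (-6) = -45, so new z* = 1714 − 45 = 1669.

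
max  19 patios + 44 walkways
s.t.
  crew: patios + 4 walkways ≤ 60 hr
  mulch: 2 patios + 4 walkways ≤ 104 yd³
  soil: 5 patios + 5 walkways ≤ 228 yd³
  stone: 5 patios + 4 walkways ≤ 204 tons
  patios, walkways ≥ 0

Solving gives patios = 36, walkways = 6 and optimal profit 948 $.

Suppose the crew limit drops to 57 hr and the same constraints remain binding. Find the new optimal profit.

921

At the optimum: crew uses 60 of 60 (binding); mulch uses 96 of 104 (slack = 8); soil uses 210 of 228 (slack = 18); stone uses 204 of 204 (binding).
Slack constraints have shadow price 0 (complementary slackness).
From A_Bᵀ y = c: 1·y_crew + 5·y_stone = 19; 4·y_crew + 4·y_stone = 44.
This yields shadow prices y_crew = 9, y_stone = 2.
Δz = y_crew·Δb = 9 × (-3) = -27, so new z* = 948 − 27 = 921.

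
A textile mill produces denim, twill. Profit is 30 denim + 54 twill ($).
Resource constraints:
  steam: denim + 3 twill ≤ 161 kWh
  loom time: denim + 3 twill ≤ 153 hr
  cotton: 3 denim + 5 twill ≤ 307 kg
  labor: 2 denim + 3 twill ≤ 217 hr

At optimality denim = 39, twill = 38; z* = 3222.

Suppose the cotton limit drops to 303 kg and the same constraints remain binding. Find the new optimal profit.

Check each constraint at x*: steam 153/161 (slack 8); loom time 153/153 (tight); cotton 307/307 (tight); labor 192/217 (slack 25).
Slack constraints have shadow price 0 (complementary slackness).
The binding rows give the dual system: 1·y_loom time + 3·y_cotton = 30 and 3·y_loom time + 5·y_cotton = 54.
Solving: y_loom time = 3, y_cotton = 9.
Δz = y_cotton·Δb = 9 × (-4) = -36, so new z* = 3222 − 36 = 3186.

3186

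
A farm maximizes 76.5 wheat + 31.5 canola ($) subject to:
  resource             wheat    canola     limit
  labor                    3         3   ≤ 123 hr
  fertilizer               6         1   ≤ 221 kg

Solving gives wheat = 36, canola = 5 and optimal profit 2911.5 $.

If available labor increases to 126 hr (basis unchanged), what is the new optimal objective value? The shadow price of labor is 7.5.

2934

Δb = 3, so new z* = 2911.5 + (7.5)·(3) = 2911.5 + 22.5 = 2934.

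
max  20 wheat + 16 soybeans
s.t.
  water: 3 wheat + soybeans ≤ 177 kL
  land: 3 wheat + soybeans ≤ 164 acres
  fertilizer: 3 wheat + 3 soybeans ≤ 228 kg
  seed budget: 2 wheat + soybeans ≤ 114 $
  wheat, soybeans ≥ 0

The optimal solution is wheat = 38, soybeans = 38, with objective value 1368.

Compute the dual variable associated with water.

Binding: fertilizer and seed budget. Non-binding: water (25 unused), land (12 unused).
Since water, land are not tight, their duals are 0.
The binding rows give the dual system: 3·y_fertilizer + 2·y_seed budget = 20 and 3·y_fertilizer + 1·y_seed budget = 16.
Solving: y_fertilizer = 4, y_seed budget = 4.
Shadow price of water = 0.

0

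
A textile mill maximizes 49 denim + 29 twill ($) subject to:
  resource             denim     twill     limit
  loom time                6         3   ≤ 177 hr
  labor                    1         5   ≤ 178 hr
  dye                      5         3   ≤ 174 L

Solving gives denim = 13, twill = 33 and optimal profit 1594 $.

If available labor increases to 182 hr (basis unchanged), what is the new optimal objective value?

Binding: loom time and labor. Non-binding: dye (10 unused).
By complementary slackness, y = 0 for the non-binding constraint.
From A_Bᵀ y = c: 6·y_loom time + 1·y_labor = 49; 3·y_loom time + 5·y_labor = 29.
This yields shadow prices y_loom time = 8, y_labor = 1.
Δz = y_labor·Δb = 1 × (4) = 4, so new z* = 1594 + 4 = 1598.

1598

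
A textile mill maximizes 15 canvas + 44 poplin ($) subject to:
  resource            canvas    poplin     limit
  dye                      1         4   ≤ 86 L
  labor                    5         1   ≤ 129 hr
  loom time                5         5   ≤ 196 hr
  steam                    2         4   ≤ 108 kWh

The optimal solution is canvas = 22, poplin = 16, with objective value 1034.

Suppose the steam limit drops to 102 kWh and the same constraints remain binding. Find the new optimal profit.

1010

Check each constraint at x*: dye 86/86 (tight); labor 126/129 (slack 3); loom time 190/196 (slack 6); steam 108/108 (tight).
By complementary slackness, y = 0 for the non-binding constraints.
Dual feasibility on the basic columns requires 1·y_dye + 2·y_steam = 15, 4·y_dye + 4·y_steam = 44.
Solving: y_dye = 7, y_steam = 4.
Δz = y_steam·Δb = 4 × (-6) = -24, so new z* = 1034 − 24 = 1010.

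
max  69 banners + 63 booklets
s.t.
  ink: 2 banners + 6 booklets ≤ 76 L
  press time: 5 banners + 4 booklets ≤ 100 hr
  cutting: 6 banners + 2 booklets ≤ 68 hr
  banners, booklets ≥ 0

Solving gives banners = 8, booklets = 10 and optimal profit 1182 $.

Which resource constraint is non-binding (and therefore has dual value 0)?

ink: 76/76 (binding)
press time: 80/100 (slack 20)
cutting: 68/68 (binding)
By complementary slackness, a constraint with positive slack has shadow price 0 → press time.

press time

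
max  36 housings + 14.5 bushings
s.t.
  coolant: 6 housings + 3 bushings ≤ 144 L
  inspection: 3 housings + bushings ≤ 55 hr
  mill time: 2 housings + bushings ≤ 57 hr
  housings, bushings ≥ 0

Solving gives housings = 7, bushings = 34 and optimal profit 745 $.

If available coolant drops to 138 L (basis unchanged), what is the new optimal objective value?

730

At the optimum: coolant uses 144 of 144 (binding); inspection uses 55 of 55 (binding); mill time uses 48 of 57 (slack = 9).
Slack constraints have shadow price 0 (complementary slackness).
From A_Bᵀ y = c: 6·y_coolant + 3·y_inspection = 36; 3·y_coolant + 1·y_inspection = 14.5.
→ y_coolant = 2.5 and y_inspection = 7.
Δz = y_coolant·Δb = 2.5 × (-6) = -15, so new z* = 745 − 15 = 730.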